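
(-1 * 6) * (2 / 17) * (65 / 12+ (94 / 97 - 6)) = -449 / 1649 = -0.27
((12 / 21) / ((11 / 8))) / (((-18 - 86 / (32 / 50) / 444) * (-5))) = 113664 / 25029235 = 0.00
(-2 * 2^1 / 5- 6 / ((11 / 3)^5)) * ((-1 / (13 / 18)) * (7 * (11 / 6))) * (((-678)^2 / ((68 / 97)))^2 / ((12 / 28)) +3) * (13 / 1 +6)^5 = 9822380786738295946594417728 / 275031185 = 35713698382015464706.65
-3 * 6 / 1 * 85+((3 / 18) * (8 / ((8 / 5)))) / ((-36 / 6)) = -55085 / 36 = -1530.14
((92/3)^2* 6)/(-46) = -368/3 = -122.67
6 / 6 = 1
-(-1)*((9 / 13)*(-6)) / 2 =-2.08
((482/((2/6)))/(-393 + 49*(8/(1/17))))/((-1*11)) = -1446/68981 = -0.02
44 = 44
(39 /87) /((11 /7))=91 /319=0.29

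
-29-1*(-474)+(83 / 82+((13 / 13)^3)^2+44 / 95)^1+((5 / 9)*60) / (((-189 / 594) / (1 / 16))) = 36065684 / 81795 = 440.93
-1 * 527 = -527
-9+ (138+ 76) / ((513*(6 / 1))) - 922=-930.93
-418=-418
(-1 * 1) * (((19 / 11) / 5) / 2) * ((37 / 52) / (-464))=703 / 2654080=0.00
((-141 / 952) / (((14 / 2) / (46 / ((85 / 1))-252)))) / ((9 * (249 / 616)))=11050358 / 7555905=1.46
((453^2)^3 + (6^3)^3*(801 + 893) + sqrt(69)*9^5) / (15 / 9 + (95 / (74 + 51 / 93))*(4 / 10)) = 409386717*sqrt(69) / 15089 + 59911648589418860349 / 15089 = 3970551301797301.47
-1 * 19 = -19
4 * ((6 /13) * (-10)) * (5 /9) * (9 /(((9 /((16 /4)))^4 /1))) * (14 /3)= -1433600 /85293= -16.81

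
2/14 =0.14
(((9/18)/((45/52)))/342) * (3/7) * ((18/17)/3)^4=624/55541465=0.00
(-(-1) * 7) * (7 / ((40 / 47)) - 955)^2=10039488487 / 1600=6274680.30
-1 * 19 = -19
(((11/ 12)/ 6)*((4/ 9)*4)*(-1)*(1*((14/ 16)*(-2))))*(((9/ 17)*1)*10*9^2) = 3465/ 17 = 203.82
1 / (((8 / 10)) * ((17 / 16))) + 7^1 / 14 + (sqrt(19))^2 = 703 / 34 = 20.68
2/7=0.29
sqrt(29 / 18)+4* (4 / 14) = 8 / 7+sqrt(58) / 6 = 2.41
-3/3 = -1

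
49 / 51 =0.96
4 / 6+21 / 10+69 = 2153 / 30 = 71.77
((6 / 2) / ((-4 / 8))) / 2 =-3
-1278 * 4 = -5112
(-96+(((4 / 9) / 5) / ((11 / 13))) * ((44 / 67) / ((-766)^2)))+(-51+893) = 329931431962 / 442267335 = 746.00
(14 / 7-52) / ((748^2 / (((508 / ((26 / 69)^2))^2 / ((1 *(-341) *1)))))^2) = -3341547341553059826572025 / 14846769711488378195911808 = -0.23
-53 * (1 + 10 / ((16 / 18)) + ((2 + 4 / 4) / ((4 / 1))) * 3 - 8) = -689 / 2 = -344.50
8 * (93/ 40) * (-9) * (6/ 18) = -279/ 5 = -55.80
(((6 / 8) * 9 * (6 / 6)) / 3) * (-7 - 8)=-135 / 4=-33.75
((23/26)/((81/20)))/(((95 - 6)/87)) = 6670/31239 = 0.21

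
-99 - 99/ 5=-594/ 5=-118.80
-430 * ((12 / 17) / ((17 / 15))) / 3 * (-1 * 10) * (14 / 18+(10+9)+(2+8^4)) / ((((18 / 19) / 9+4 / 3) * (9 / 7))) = 12467420000 / 6273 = 1987473.30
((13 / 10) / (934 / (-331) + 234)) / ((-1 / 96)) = -0.54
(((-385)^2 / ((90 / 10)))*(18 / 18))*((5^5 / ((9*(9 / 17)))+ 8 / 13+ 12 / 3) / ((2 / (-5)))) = -515441320625 / 18954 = -27194329.46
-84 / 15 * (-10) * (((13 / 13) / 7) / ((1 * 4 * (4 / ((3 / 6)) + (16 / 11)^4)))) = 0.16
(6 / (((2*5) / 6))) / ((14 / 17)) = 4.37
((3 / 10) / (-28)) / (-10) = 3 / 2800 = 0.00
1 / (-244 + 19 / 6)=-6 / 1445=-0.00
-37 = -37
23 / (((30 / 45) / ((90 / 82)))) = 3105 / 82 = 37.87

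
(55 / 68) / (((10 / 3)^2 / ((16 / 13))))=99 / 1105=0.09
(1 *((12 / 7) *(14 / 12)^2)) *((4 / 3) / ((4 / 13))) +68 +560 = 5743 / 9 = 638.11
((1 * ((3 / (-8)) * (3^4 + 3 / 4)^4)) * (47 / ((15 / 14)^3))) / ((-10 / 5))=20480496421329 / 64000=320007756.58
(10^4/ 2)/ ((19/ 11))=55000/ 19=2894.74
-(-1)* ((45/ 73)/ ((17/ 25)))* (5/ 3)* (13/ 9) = 8125/ 3723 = 2.18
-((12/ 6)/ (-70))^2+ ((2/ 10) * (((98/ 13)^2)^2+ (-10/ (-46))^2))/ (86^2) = 11842783018281/ 136886958016900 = 0.09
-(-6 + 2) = 4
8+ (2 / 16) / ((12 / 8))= 97 / 12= 8.08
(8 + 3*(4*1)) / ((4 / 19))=95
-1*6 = -6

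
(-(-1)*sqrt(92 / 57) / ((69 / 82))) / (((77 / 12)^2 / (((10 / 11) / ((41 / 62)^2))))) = 2460160*sqrt(1311) / 1168528823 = 0.08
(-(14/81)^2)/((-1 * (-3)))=-196/19683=-0.01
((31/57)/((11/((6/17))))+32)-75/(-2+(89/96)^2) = 3651543938/37345583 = 97.78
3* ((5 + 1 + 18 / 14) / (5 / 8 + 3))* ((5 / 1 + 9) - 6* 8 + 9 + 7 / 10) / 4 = -36.63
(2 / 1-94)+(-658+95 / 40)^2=27504137 / 64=429752.14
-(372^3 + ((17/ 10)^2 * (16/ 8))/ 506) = -1302414854689/ 25300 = -51478848.01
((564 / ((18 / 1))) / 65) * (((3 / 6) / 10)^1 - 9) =-8413 / 1950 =-4.31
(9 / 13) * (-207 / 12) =-621 / 52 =-11.94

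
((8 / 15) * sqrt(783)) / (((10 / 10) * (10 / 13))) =52 * sqrt(87) / 25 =19.40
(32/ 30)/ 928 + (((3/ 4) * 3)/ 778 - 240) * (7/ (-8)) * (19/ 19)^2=2274234643/ 10829760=210.00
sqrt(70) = 8.37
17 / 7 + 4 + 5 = 80 / 7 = 11.43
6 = 6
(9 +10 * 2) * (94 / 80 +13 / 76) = 29667 / 760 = 39.04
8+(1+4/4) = 10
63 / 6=21 / 2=10.50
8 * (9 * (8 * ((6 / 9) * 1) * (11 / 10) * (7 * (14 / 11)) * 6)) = 112896 / 5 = 22579.20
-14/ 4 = -7/ 2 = -3.50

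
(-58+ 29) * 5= -145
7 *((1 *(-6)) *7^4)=-100842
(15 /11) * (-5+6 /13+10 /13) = -735 /143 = -5.14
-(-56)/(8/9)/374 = 63/374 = 0.17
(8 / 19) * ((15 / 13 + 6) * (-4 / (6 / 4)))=-1984 / 247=-8.03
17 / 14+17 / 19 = 561 / 266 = 2.11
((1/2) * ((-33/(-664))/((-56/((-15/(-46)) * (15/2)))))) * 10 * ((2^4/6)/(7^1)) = -12375/2993312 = -0.00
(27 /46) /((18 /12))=9 /23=0.39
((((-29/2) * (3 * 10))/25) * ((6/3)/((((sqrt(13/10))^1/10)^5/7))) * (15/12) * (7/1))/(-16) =1332187500 * sqrt(130)/2197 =6913643.37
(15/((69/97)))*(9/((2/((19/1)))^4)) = 568851165/368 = 1545791.21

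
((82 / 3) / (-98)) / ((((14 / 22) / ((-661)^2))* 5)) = -197051371 / 5145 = -38299.59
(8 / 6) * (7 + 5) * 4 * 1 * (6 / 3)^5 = 2048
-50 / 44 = -25 / 22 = -1.14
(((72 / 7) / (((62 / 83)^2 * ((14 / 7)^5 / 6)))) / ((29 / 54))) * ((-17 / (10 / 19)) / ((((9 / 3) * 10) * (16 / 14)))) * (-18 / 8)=4866396489 / 356723200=13.64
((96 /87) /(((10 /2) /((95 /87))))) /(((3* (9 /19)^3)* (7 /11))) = 45872992 /38624607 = 1.19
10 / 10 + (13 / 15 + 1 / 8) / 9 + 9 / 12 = 2009 / 1080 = 1.86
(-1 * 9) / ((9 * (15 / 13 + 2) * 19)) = -13 / 779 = -0.02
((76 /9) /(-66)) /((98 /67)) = -1273 /14553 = -0.09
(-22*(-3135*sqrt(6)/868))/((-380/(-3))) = 1089*sqrt(6)/1736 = 1.54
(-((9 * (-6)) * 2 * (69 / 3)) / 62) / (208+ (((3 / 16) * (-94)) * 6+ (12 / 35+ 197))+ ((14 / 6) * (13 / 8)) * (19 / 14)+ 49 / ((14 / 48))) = 0.08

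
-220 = -220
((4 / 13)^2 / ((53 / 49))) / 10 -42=-41.99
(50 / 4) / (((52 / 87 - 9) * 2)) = -2175 / 2924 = -0.74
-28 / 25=-1.12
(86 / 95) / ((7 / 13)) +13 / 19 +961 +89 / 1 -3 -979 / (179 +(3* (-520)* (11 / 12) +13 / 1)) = 864562099 / 823270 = 1050.16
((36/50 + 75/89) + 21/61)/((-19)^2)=258822/48996725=0.01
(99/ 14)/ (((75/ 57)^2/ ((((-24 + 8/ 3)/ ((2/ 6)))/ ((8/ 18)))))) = -2573208/ 4375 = -588.16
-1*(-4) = 4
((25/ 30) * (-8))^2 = 400/ 9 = 44.44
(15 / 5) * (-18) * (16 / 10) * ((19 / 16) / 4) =-513 / 20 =-25.65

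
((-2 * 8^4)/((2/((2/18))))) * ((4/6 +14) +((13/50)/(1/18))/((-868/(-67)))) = -1001796608/146475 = -6839.37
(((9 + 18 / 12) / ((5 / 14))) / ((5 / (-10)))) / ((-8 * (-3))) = -2.45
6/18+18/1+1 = 58/3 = 19.33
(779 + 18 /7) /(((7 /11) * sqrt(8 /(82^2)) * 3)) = 2467421 * sqrt(2) /294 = 11868.91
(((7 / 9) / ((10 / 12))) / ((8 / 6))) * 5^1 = 7 / 2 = 3.50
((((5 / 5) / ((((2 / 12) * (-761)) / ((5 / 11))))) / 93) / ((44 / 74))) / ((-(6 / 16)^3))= 94720 / 77071797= 0.00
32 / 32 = 1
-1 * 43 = -43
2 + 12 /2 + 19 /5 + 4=79 /5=15.80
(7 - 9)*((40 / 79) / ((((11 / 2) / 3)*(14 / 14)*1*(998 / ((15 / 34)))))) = -1800 / 7371727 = -0.00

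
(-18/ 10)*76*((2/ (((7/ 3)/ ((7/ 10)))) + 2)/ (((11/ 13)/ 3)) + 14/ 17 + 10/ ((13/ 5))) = -115463988/ 60775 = -1899.86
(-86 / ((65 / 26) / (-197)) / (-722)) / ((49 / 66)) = -1118172 / 88445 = -12.64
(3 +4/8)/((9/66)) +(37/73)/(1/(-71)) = -10.32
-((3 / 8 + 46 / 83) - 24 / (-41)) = -41233 / 27224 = -1.51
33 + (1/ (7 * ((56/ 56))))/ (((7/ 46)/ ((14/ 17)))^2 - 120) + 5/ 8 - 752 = -40848232251/ 56861896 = -718.38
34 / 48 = 17 / 24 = 0.71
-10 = -10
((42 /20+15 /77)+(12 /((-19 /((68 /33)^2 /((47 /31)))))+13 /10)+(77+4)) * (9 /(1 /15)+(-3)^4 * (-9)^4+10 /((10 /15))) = 166513385494097 /3781855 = 44029553.09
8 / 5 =1.60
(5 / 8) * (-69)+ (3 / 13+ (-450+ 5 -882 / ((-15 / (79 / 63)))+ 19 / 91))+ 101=-3417437 / 10920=-312.95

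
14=14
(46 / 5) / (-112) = -23 / 280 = -0.08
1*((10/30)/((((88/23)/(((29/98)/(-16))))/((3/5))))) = -667/689920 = -0.00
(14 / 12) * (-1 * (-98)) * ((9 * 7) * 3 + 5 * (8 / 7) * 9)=27489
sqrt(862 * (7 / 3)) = sqrt(18102) / 3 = 44.85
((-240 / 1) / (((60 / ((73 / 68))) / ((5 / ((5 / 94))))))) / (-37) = 6862 / 629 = 10.91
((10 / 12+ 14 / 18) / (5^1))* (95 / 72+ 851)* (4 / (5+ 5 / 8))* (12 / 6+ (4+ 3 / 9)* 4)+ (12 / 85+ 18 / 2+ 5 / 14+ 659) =57831318599 / 13012650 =4444.24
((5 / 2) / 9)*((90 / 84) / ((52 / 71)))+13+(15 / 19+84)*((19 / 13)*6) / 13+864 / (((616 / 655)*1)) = 88277479 / 89232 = 989.30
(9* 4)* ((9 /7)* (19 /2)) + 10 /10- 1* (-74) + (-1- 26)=487.71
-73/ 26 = -2.81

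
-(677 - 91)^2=-343396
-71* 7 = -497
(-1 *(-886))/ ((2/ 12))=5316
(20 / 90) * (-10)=-20 / 9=-2.22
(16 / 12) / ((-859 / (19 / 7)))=-0.00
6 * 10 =60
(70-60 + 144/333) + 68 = 2902/37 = 78.43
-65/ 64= -1.02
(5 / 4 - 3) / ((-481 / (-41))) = -287 / 1924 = -0.15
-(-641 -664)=1305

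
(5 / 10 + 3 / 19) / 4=25 / 152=0.16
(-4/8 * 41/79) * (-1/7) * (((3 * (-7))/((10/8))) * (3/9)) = -82/395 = -0.21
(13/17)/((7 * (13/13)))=13/119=0.11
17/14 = 1.21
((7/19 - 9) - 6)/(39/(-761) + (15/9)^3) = -2856033/893684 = -3.20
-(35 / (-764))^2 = -1225 / 583696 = -0.00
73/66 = 1.11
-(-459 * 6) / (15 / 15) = 2754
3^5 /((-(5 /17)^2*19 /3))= -443.54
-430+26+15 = -389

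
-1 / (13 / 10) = -10 / 13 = -0.77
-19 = -19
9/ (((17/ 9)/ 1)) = 81/ 17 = 4.76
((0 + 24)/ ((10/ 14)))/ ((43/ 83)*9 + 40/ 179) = 2495976/ 362965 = 6.88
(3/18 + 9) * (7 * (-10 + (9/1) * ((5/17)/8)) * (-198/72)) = 5569025/3264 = 1706.20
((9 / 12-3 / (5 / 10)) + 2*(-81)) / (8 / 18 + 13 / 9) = -6021 / 68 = -88.54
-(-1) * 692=692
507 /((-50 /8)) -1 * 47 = -3203 /25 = -128.12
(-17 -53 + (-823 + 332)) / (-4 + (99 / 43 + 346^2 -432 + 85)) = -24123 / 5132794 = -0.00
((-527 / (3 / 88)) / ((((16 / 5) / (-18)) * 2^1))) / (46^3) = 86955 / 194672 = 0.45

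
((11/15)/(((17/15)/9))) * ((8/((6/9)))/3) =396/17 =23.29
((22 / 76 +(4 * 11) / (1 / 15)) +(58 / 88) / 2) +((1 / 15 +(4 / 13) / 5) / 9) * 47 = 388091725 / 586872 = 661.29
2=2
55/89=0.62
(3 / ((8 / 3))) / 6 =3 / 16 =0.19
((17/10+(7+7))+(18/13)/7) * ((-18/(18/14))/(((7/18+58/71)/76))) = -61093512/4355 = -14028.36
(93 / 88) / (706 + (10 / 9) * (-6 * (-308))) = 279 / 728464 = 0.00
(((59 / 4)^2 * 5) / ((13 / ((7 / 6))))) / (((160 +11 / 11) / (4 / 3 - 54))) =-1374995 / 43056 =-31.94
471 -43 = 428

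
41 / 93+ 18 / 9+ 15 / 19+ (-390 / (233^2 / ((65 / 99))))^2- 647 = -1217018984358079043 / 1890457240375341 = -643.77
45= 45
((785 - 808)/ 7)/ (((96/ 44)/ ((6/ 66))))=-23/ 168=-0.14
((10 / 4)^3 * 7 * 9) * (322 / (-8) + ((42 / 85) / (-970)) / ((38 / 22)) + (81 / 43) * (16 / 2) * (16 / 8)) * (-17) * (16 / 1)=429078811455 / 158498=2707156.00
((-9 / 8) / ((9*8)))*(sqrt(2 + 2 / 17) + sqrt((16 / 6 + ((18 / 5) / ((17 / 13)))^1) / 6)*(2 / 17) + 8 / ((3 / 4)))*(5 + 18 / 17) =-103 / 102- 309*sqrt(17) / 9248- 103*sqrt(58735) / 2358240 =-1.16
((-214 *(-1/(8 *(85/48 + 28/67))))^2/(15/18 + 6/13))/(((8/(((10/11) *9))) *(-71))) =-6494216727960/3908358004001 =-1.66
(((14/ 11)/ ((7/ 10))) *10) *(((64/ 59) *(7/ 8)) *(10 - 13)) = -33600/ 649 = -51.77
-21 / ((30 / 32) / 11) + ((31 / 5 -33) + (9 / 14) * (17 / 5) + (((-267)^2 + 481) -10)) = 5004229 / 70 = 71488.99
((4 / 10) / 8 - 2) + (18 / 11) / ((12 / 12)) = -69 / 220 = -0.31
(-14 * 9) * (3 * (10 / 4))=-945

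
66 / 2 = 33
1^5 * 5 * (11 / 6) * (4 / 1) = 110 / 3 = 36.67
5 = 5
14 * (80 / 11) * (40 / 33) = 44800 / 363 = 123.42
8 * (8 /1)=64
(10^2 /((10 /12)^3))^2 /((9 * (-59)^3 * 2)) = -41472 /5134475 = -0.01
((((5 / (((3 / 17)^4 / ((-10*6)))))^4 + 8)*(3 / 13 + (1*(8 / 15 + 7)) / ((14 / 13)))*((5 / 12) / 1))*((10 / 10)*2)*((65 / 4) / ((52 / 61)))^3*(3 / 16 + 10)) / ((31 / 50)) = 1387333683440542669633784798162736984753125 / 221065306914816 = 6275673477680193569027520000.00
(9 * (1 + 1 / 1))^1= 18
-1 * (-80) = 80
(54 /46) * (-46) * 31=-1674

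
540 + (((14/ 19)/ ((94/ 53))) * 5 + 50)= 528725/ 893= 592.08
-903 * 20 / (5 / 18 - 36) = 325080 / 643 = 505.57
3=3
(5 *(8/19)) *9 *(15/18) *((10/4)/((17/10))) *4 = 30000/323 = 92.88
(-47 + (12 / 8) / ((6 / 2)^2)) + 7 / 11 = -3049 / 66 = -46.20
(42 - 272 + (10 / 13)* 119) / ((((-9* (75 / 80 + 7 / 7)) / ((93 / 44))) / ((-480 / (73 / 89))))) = -9821.63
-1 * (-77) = 77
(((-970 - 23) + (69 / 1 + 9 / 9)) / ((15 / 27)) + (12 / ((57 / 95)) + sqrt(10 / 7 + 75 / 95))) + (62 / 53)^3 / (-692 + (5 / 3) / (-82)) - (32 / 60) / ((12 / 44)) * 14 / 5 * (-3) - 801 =-2424.49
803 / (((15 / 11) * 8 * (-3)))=-8833 / 360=-24.54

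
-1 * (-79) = 79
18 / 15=6 / 5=1.20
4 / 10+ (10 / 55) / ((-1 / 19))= -168 / 55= -3.05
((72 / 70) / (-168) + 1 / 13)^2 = 203401 / 40576900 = 0.01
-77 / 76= -1.01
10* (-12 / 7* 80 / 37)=-9600 / 259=-37.07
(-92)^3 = -778688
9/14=0.64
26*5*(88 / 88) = 130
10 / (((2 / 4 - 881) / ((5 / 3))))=-100 / 5283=-0.02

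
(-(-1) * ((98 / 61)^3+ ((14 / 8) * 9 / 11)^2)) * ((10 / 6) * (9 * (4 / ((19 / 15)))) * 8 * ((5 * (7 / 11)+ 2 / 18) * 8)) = 355083803250400 / 5740122509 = 61859.97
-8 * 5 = -40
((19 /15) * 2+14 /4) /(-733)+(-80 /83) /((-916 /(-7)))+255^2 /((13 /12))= 326137169833729 /5433531090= 60023.06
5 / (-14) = -5 / 14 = -0.36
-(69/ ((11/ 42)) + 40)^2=-11142244/ 121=-92084.66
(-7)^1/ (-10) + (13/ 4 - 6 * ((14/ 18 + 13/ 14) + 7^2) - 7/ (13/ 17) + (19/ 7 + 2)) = -1663813/ 5460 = -304.73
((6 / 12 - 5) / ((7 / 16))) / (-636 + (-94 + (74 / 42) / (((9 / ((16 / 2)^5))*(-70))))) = 34020 / 2717579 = 0.01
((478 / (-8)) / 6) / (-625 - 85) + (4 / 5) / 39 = 7651 / 221520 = 0.03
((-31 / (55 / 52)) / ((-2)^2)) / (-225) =0.03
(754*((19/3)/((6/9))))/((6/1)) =7163/6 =1193.83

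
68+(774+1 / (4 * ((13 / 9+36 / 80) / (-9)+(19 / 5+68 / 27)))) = 1666399 / 1979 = 842.04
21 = 21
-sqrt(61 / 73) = -0.91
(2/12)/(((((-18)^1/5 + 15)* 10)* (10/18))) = 1/380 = 0.00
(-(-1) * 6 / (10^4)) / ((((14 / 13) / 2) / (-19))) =-741 / 35000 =-0.02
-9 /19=-0.47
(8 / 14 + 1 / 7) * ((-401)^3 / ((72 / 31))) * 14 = -9994586155 / 36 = -277627393.19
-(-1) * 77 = 77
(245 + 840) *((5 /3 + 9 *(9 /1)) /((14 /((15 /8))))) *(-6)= -72075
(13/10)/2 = 13/20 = 0.65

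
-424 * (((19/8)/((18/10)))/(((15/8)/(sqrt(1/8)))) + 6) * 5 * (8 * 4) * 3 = -1221120 - 322240 * sqrt(2)/9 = -1271755.13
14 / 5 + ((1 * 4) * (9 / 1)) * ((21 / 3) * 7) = 8834 / 5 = 1766.80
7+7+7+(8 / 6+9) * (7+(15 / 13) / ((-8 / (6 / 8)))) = 115085 / 1248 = 92.22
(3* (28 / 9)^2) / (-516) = -196 / 3483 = -0.06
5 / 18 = 0.28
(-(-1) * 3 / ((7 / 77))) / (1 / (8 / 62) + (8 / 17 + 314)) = 0.10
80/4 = 20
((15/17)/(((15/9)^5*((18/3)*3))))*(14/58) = 567/616250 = 0.00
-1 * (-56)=56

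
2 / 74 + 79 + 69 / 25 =75653 / 925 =81.79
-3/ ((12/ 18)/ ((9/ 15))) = -27/ 10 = -2.70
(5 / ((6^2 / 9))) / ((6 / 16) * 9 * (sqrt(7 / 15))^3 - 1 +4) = 10000 / 20913 - 350 * sqrt(105) / 20913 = 0.31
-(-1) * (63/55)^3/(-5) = -250047/831875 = -0.30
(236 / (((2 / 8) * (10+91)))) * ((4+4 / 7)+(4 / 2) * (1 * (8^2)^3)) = 3464525312 / 707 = 4900318.69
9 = 9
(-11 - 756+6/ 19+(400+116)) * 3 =-14289/ 19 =-752.05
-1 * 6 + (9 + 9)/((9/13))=20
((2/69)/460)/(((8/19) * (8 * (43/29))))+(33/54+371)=48689500213/131022720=371.61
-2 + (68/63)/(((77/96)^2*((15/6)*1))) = -275766/207515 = -1.33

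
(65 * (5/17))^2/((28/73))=7710625/8092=952.87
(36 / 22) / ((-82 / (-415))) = 3735 / 451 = 8.28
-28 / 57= -0.49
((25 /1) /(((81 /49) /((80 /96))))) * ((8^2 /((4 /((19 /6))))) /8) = 116375 /1458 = 79.82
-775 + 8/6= -2321/3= -773.67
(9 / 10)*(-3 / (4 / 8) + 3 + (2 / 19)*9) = -351 / 190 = -1.85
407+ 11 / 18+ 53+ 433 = 16085 / 18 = 893.61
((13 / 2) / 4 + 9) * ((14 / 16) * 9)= 5355 / 64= 83.67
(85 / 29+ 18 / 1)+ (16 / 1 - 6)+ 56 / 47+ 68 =136467 / 1363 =100.12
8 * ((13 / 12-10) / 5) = -214 / 15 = -14.27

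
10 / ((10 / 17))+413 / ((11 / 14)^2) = 83005 / 121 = 685.99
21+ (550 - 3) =568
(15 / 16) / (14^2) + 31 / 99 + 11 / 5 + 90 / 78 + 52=1123465037 / 20180160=55.67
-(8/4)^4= -16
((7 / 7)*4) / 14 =2 / 7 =0.29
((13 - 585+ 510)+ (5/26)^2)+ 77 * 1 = 10165/676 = 15.04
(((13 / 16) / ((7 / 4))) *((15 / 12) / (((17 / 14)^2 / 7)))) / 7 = 455 / 1156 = 0.39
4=4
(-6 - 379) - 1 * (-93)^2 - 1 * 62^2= -12878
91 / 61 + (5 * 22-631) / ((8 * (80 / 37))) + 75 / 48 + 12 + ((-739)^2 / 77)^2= 11643604157563207 / 231468160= 50303264.85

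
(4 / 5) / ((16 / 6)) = 3 / 10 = 0.30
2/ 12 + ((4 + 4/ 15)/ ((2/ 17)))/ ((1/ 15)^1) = 3265/ 6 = 544.17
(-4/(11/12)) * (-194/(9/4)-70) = 22496/33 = 681.70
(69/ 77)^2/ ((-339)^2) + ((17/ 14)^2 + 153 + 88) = 73428455841/ 302829604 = 242.47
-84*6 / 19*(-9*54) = 244944 / 19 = 12891.79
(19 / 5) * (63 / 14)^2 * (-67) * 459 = -47328867 / 20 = -2366443.35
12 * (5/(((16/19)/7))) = 1995/4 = 498.75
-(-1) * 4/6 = 2/3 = 0.67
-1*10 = -10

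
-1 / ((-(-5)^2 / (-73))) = -73 / 25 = -2.92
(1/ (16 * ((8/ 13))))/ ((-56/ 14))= -13/ 512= -0.03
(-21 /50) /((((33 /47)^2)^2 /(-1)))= 34157767 /19765350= 1.73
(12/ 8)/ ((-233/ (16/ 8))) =-3/ 233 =-0.01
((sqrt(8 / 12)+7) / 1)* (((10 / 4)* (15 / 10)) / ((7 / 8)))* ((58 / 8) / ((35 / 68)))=471.86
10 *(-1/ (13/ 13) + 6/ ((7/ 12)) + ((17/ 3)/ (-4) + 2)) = 4145/ 42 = 98.69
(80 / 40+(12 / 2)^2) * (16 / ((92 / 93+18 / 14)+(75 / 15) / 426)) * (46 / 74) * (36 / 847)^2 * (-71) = -16992843531264 / 801583520353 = -21.20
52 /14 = 26 /7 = 3.71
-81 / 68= -1.19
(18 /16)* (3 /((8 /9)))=243 /64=3.80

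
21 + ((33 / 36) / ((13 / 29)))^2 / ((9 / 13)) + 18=45.04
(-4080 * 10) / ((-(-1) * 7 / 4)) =-163200 / 7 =-23314.29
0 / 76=0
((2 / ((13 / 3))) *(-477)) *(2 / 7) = -5724 / 91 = -62.90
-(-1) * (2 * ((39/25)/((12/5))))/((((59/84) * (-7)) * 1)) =-78/295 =-0.26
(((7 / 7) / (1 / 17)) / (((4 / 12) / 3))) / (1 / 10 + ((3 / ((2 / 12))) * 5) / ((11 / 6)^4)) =1317690 / 69473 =18.97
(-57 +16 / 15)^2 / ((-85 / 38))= -26748998 / 19125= -1398.64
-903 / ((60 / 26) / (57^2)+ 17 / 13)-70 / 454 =-222044018 / 321659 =-690.31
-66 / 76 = -33 / 38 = -0.87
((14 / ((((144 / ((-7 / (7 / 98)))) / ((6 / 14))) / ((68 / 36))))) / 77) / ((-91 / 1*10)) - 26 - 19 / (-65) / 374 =-26.00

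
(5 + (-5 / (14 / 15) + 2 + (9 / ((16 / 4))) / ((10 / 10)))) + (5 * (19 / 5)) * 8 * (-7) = -29683 / 28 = -1060.11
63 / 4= 15.75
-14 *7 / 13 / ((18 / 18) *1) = -98 / 13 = -7.54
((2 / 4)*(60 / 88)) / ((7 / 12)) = 45 / 77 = 0.58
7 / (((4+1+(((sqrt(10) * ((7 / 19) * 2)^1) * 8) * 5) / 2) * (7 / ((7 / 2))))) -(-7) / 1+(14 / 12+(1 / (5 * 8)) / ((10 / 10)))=3724 * sqrt(10) / 154995+10147231 / 1239960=8.26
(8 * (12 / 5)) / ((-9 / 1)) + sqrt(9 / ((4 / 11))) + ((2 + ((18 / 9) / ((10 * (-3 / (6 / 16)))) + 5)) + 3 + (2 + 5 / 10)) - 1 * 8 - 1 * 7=-559 / 120 + 3 * sqrt(11) / 2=0.32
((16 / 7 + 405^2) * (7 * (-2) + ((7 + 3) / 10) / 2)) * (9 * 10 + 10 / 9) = -1412274930 / 7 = -201753561.43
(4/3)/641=4/1923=0.00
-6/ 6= -1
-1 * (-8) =8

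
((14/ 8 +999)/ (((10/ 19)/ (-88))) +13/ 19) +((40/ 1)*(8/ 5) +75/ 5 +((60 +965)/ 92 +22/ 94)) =-68696522367/ 410780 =-167234.34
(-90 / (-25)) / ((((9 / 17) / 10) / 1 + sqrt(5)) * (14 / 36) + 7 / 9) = -3844584 / 158893 + 1872720 * sqrt(5) / 158893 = 2.16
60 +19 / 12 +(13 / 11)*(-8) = 6881 / 132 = 52.13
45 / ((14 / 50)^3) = 2049.93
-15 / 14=-1.07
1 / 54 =0.02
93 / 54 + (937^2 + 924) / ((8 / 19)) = 150290827 / 72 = 2087372.60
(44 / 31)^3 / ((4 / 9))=191664 / 29791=6.43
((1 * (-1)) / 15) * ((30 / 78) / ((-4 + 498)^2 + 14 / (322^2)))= -7406 / 70485894063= -0.00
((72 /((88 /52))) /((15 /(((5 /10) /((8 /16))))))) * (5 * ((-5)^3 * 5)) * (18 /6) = -292500 /11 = -26590.91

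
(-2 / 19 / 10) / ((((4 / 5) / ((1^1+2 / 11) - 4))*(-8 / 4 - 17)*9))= -31 / 142956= -0.00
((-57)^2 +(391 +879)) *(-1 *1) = -4519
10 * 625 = 6250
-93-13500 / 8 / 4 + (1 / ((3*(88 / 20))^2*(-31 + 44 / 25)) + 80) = -2769490511 / 6368472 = -434.88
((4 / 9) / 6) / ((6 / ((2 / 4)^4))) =1 / 1296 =0.00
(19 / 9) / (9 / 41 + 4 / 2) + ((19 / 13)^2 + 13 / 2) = 204151 / 21294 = 9.59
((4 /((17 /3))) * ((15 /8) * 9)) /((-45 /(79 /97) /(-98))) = 34839 /1649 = 21.13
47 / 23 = 2.04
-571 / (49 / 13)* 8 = -59384 / 49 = -1211.92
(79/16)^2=6241/256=24.38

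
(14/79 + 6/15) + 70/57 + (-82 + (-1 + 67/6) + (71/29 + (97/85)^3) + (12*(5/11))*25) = 41326450012449/588109436750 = 70.27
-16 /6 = -2.67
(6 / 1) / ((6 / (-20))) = -20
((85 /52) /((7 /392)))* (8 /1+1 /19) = 182070 /247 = 737.13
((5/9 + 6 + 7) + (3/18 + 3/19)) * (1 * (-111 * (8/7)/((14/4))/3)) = -167.69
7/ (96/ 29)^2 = 5887/ 9216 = 0.64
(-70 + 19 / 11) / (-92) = 751 / 1012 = 0.74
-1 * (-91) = 91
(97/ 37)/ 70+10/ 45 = 6053/ 23310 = 0.26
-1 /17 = -0.06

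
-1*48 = -48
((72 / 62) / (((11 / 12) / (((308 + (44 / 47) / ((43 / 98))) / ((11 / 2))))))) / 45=99456 / 62651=1.59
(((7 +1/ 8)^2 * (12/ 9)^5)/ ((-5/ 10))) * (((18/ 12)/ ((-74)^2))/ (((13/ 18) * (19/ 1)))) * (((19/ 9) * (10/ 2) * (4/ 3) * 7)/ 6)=-202160/ 1441557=-0.14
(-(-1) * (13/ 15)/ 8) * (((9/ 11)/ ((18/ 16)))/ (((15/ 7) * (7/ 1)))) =13/ 2475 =0.01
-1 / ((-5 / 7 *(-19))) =-7 / 95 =-0.07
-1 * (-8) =8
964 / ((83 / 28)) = 26992 / 83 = 325.20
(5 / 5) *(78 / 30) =13 / 5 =2.60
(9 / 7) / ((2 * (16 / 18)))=81 / 112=0.72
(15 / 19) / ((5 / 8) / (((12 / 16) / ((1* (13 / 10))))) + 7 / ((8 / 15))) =360 / 6479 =0.06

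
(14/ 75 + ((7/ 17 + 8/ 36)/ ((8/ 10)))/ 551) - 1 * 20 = -167020219/ 8430300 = -19.81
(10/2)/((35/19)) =2.71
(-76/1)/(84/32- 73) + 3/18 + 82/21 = 40603/7882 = 5.15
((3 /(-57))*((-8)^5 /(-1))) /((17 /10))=-327680 /323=-1014.49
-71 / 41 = -1.73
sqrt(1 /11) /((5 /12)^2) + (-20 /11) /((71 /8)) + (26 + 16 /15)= 144*sqrt(11) /275 + 314686 /11715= 28.60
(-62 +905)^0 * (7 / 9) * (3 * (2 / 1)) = 14 / 3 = 4.67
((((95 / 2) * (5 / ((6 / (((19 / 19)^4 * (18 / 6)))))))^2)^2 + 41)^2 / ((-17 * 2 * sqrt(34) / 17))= -2591487128355210556641 * sqrt(34) / 4456448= -3390780455993208.36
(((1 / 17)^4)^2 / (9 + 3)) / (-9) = -1 / 753381803628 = -0.00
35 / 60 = 7 / 12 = 0.58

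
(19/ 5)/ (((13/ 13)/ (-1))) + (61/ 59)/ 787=-3.80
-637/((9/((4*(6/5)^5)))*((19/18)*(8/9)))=-44579808/59375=-750.82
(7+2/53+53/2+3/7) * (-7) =-25203/106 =-237.76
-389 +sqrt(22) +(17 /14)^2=-382.84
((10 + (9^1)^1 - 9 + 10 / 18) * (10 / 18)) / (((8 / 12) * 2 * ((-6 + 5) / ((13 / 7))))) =-6175 / 756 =-8.17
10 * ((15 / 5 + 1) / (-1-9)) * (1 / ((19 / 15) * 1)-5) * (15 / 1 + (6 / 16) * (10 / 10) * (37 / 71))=345240 / 1349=255.92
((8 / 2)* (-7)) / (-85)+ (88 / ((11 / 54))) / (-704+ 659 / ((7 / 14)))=26956 / 26095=1.03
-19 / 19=-1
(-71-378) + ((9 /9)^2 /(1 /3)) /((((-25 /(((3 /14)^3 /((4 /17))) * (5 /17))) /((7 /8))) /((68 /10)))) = -70404577 /156800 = -449.01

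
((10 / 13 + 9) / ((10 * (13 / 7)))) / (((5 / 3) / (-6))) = -8001 / 4225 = -1.89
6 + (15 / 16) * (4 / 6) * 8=11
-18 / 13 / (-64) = 0.02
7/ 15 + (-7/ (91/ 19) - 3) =-3.99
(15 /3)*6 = 30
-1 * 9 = -9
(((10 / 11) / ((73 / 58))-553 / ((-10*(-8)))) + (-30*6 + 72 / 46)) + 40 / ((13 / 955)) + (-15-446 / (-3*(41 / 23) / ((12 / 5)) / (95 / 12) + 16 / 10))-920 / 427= 56672780645879373 / 23629136651120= 2398.43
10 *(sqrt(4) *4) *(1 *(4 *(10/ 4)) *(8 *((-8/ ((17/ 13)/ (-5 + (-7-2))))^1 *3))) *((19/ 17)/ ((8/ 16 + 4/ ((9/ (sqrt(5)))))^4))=14746898915765452800/ 942951697249-6439365633009254400 *sqrt(5)/ 942951697249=369095.92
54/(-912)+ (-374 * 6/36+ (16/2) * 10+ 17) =15781/456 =34.61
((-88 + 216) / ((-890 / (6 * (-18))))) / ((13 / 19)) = 22.70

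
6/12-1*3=-5/2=-2.50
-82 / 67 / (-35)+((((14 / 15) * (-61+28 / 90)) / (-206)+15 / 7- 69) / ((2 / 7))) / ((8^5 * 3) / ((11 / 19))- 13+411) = 4102125802601 / 122091493425300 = 0.03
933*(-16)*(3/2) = -22392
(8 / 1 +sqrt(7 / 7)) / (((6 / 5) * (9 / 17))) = 85 / 6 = 14.17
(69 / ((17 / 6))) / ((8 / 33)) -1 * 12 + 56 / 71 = 430873 / 4828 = 89.24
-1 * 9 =-9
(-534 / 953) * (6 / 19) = -3204 / 18107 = -0.18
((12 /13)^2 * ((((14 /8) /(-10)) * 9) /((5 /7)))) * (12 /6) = -3.76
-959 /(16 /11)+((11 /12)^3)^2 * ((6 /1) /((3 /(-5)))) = -993206093 /1492992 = -665.25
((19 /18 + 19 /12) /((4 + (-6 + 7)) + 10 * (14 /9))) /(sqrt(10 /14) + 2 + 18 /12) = 49 /1258-sqrt(35) /629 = 0.03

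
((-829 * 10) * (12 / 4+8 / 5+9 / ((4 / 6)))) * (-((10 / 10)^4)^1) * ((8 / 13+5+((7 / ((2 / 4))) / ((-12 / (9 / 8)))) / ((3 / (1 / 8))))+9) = 3635537221 / 1664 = 2184818.04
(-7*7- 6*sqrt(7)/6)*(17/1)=-833- 17*sqrt(7)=-877.98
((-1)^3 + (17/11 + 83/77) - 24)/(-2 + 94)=-1723/7084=-0.24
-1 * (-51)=51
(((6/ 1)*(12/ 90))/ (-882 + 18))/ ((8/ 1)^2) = -1/ 69120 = -0.00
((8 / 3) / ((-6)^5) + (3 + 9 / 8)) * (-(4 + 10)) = -57.75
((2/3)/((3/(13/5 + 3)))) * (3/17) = 56/255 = 0.22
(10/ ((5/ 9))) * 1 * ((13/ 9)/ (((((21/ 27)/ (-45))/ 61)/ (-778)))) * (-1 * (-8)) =3997861920/ 7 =571123131.43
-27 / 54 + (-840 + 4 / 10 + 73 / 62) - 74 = -912.92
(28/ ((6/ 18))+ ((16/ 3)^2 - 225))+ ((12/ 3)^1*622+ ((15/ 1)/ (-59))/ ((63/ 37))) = 8828972/ 3717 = 2375.30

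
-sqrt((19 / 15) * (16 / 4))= -2 * sqrt(285) / 15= -2.25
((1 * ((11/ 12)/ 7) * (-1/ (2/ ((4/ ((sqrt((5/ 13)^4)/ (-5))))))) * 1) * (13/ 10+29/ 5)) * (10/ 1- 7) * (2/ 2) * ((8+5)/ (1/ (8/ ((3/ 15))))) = 3431714/ 35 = 98048.97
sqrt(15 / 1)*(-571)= -571*sqrt(15)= -2211.47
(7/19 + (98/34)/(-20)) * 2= 1449/3230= 0.45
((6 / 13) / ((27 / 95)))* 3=4.87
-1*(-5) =5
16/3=5.33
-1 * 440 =-440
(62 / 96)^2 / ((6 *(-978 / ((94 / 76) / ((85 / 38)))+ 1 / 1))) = -0.00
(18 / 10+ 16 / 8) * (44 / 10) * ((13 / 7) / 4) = 2717 / 350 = 7.76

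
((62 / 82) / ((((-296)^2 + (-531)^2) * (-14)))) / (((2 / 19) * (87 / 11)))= -6479 / 36911872452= -0.00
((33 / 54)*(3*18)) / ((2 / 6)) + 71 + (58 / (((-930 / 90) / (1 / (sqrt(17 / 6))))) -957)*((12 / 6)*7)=-13228 -2436*sqrt(102) / 527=-13274.68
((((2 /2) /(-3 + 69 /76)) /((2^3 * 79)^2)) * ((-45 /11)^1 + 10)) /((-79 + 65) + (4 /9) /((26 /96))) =16055 /28060135136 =0.00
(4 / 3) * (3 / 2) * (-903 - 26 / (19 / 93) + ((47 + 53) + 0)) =-35350 / 19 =-1860.53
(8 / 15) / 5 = 8 / 75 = 0.11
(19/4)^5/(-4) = -604.52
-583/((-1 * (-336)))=-583/336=-1.74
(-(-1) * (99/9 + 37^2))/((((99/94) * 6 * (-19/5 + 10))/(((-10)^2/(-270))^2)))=10810000/2237301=4.83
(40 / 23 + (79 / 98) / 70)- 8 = -986023 / 157780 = -6.25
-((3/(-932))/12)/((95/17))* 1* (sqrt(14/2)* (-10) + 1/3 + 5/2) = 289/2124960 - 17* sqrt(7)/35416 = -0.00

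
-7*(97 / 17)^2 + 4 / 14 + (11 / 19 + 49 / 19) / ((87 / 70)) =-250882913 / 1114673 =-225.07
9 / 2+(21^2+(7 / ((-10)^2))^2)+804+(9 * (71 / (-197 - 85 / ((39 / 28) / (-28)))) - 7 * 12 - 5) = 684448083893 / 589570000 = 1160.93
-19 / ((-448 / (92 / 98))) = 437 / 10976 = 0.04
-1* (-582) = 582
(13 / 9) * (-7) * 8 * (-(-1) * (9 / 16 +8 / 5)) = -15743 / 90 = -174.92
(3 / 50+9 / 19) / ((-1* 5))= -507 / 4750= -0.11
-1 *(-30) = 30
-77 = -77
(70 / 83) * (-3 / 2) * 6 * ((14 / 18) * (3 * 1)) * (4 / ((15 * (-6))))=196 / 249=0.79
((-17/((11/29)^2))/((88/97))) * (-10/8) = 6934045/42592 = 162.80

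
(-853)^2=727609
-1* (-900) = 900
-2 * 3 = -6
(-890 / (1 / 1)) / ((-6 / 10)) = 4450 / 3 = 1483.33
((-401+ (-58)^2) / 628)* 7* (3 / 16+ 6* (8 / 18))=2841517 / 30144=94.26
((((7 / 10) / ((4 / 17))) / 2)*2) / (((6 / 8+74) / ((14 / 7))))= 119 / 1495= 0.08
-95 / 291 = -0.33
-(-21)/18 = 7/6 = 1.17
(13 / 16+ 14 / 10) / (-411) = -59 / 10960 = -0.01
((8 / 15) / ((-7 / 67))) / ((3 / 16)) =-8576 / 315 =-27.23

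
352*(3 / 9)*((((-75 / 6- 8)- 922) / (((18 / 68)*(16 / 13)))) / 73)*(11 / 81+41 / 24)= -5476009825 / 638604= -8574.97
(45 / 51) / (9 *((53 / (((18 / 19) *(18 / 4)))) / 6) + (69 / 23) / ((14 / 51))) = 0.03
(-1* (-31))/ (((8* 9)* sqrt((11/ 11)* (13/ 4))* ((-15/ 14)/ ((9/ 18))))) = -217* sqrt(13)/ 7020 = -0.11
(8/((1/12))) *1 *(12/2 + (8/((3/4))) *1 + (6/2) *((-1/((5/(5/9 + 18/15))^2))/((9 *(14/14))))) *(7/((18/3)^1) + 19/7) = 6585223472/1063125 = 6194.21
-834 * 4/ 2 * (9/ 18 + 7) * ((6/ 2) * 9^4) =-246234330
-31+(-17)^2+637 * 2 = 1532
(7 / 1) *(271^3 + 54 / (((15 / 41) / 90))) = 139410565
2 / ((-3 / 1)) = -2 / 3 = -0.67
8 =8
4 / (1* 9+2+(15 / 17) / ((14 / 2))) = 119 / 331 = 0.36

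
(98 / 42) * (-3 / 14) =-1 / 2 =-0.50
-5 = -5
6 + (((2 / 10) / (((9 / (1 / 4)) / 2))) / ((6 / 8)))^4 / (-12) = 5978711246 / 996451875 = 6.00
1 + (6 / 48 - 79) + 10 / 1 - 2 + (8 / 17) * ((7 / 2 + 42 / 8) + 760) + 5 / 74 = 1469129 / 5032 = 291.96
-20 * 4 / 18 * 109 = -4360 / 9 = -484.44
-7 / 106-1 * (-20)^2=-42407 / 106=-400.07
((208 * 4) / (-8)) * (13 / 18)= -676 / 9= -75.11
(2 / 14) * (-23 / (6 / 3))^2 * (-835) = -441715 / 28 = -15775.54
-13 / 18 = -0.72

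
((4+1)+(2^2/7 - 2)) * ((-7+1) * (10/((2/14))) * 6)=-9000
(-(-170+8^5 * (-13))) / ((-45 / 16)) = -6818464 / 45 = -151521.42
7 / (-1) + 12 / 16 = -25 / 4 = -6.25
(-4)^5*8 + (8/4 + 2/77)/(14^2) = -30908377/3773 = -8191.99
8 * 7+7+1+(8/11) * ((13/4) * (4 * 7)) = 1432/11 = 130.18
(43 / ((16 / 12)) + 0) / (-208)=-129 / 832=-0.16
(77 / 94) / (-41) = -77 / 3854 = -0.02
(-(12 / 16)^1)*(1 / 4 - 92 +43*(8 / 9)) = 1927 / 48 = 40.15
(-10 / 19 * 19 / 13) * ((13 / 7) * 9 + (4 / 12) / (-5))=-3496 / 273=-12.81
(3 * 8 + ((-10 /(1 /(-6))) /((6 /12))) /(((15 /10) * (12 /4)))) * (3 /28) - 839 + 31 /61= -355718 /427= -833.06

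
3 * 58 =174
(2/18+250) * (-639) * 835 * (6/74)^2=-1201054815/1369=-877322.73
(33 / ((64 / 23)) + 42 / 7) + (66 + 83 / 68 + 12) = 105623 / 1088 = 97.08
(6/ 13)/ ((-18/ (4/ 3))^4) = 32/ 2302911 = 0.00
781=781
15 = 15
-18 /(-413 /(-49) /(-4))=504 /59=8.54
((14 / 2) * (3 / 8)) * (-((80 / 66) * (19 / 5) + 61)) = -15155 / 88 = -172.22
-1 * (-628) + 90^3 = 729628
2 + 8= 10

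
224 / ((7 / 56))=1792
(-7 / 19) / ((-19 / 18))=126 / 361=0.35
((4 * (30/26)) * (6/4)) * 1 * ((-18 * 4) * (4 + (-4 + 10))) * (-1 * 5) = 324000/13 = 24923.08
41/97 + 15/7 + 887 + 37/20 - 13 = 11928883/13580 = 878.42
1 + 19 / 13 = 32 / 13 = 2.46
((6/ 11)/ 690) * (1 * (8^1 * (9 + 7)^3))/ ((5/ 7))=229376/ 6325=36.26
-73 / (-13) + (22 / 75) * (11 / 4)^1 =12523 / 1950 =6.42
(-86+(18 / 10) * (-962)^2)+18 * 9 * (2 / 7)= 58301582 / 35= 1665759.49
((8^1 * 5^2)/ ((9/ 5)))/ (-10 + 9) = -1000/ 9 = -111.11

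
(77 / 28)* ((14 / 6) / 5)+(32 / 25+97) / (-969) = 114527 / 96900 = 1.18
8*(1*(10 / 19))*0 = 0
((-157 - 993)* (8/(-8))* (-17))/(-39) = 19550/39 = 501.28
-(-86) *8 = 688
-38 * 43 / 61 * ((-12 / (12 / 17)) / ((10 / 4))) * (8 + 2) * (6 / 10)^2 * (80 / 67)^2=256002048 / 273829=934.90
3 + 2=5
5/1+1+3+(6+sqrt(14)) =sqrt(14)+15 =18.74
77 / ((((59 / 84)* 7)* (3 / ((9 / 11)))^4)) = 6804 / 78529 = 0.09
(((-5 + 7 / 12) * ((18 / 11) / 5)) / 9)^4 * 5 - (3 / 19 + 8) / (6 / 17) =-1041484025861 / 45064998000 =-23.11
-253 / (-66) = 23 / 6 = 3.83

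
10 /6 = 5 /3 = 1.67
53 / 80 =0.66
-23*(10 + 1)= -253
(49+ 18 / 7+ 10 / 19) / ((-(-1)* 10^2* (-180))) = -6929 / 2394000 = -0.00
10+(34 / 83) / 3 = 2524 / 249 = 10.14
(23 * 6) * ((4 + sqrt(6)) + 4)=138 * sqrt(6) + 1104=1442.03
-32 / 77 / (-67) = 32 / 5159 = 0.01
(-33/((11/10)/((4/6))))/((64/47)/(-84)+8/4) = -9870/979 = -10.08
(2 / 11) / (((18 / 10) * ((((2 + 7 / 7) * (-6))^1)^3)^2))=0.00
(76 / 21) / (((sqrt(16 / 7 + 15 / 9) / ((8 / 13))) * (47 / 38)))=0.91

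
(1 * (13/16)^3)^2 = 0.29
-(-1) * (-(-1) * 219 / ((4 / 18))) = 1971 / 2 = 985.50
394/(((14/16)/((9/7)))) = 578.94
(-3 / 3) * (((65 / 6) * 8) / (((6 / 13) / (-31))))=5821.11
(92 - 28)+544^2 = 296000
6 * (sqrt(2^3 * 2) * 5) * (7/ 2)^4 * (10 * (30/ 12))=900375/ 2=450187.50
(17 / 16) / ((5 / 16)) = 17 / 5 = 3.40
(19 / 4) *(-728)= -3458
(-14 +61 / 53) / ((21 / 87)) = -19749 / 371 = -53.23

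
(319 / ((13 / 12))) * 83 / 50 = 158862 / 325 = 488.81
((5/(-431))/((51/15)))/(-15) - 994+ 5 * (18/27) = -7258613/7327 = -990.67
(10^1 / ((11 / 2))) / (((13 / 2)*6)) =20 / 429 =0.05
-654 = -654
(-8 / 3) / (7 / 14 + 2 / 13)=-208 / 51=-4.08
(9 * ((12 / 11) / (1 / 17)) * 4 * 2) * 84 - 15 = 1233627 / 11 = 112147.91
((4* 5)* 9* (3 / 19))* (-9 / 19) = -13.46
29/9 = 3.22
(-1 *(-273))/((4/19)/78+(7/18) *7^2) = 1213758/84733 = 14.32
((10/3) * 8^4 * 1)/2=20480/3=6826.67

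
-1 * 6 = -6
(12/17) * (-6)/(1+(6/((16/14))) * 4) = -0.19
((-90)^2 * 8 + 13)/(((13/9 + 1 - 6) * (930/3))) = -583317/9920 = -58.80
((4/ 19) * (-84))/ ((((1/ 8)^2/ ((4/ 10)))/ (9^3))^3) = -272993163524702208/ 2375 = -114944489905137.77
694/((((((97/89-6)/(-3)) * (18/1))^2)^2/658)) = 7162842459283/11816007503364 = 0.61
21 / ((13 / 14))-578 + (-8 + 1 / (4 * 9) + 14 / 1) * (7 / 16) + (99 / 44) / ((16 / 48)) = -546.00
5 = 5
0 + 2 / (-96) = -1 / 48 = -0.02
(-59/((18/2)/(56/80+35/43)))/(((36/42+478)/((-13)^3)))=196897337/4324080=45.54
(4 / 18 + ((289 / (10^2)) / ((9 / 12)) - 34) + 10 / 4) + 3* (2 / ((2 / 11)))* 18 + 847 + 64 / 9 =213103 / 150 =1420.69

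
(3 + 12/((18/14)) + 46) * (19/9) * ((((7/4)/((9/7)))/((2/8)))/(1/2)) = 1340.95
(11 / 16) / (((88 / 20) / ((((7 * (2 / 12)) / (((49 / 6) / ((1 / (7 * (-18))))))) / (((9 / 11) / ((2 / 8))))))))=-55 / 1016064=-0.00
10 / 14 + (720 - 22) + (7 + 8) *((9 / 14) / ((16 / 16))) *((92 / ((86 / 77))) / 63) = 214108 / 301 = 711.32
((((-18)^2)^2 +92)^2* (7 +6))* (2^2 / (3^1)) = 574042800448 / 3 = 191347600149.33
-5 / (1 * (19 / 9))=-45 / 19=-2.37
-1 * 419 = -419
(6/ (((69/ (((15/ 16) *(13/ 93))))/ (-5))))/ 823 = -325/ 4694392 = -0.00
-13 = -13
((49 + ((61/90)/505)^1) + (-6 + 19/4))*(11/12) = 47746567/1090800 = 43.77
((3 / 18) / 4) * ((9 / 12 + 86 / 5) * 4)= 359 / 120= 2.99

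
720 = 720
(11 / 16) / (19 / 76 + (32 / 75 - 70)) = -825 / 83188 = -0.01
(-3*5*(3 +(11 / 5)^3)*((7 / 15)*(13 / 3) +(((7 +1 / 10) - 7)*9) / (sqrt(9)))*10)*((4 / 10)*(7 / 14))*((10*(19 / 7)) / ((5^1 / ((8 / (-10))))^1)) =54196208 / 13125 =4129.23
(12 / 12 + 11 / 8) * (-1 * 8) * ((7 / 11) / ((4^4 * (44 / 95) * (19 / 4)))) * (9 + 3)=-1995 / 7744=-0.26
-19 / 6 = -3.17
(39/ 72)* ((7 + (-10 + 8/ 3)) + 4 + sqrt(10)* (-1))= 143/ 72 - 13* sqrt(10)/ 24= 0.27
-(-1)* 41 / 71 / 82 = 1 / 142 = 0.01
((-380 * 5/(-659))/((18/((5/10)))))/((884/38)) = 9025/2621502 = 0.00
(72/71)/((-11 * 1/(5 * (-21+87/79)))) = 565920/61699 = 9.17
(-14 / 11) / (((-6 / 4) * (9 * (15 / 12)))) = 0.08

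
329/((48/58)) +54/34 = 162845/408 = 399.13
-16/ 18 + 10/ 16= -0.26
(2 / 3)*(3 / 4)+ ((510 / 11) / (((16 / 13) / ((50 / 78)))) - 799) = -774.35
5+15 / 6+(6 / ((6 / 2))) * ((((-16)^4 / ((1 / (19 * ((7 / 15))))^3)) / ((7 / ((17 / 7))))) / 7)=30566827457 / 6750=4528418.88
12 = 12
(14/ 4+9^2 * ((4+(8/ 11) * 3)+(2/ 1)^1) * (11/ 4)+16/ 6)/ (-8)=-2743/ 12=-228.58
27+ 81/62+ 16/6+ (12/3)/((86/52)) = 267067/7998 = 33.39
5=5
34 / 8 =17 / 4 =4.25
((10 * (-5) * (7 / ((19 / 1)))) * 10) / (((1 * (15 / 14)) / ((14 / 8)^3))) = -420175 / 456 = -921.44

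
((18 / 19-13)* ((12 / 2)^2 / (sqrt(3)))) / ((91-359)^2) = -687* sqrt(3) / 341164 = -0.00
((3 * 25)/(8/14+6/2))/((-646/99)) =-2079/646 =-3.22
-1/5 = -0.20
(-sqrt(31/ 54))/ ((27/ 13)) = -13 * sqrt(186)/ 486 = -0.36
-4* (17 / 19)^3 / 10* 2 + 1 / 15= -52097 / 102885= -0.51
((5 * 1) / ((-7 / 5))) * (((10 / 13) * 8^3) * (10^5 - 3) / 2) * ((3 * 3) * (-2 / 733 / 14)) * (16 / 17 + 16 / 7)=22117736448000 / 55563599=398061.62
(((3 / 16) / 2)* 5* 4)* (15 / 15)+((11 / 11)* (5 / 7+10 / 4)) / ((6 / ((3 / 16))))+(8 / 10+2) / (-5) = 15853 / 11200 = 1.42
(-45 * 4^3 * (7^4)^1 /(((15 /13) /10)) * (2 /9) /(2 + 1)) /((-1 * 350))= 570752 /45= 12683.38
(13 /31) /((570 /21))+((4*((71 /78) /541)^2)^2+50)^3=5730174228348181574243290401278409299215370422651075321766881 /45841388160468316194571201426983332309632409234644057890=125000.02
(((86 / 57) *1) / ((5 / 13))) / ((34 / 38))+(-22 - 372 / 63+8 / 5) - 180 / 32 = -393349 / 14280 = -27.55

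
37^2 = 1369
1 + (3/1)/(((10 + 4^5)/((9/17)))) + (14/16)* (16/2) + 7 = 263697/17578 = 15.00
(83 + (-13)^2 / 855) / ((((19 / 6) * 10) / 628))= 44672152 / 27075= 1649.94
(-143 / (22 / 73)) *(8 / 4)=-949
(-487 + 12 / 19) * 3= -27723 / 19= -1459.11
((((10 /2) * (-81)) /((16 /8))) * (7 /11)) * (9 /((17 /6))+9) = -586845 /374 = -1569.10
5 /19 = 0.26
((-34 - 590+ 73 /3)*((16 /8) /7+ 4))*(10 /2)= -12850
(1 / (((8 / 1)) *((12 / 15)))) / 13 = 5 / 416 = 0.01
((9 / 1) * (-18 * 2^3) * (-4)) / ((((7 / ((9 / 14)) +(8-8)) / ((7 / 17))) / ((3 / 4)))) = 17496 / 119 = 147.03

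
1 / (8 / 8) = 1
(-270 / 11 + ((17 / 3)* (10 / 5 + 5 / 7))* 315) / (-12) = -17675 / 44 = -401.70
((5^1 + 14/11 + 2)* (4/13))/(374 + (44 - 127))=28/3201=0.01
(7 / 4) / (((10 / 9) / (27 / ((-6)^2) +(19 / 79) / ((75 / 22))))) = 408387 / 316000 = 1.29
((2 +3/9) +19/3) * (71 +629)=18200/3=6066.67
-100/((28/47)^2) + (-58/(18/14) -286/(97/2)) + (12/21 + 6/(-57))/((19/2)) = -20552058049/61769988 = -332.72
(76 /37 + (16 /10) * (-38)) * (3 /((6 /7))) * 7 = -1439.28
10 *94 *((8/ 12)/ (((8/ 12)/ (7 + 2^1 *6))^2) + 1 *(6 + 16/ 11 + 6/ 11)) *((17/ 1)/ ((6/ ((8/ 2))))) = 17562020/ 3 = 5854006.67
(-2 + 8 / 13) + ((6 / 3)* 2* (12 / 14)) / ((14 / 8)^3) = -0.74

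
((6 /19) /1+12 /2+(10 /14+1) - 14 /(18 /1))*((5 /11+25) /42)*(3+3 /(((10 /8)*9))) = 243068 /16929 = 14.36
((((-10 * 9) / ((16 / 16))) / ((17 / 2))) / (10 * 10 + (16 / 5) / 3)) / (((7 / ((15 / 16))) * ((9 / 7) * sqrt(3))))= -375 * sqrt(3) / 103088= -0.01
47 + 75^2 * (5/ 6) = 9469/ 2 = 4734.50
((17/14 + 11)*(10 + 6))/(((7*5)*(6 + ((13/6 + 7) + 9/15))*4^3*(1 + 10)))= 513/1019788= 0.00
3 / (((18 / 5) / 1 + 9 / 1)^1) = 5 / 21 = 0.24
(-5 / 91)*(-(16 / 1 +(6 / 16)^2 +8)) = 7725 / 5824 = 1.33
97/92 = 1.05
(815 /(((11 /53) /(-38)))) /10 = -164141 /11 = -14921.91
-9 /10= -0.90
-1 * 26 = -26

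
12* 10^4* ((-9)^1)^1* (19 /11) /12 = -1710000 /11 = -155454.55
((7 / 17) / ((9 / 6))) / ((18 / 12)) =28 / 153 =0.18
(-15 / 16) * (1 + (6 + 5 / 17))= -465 / 68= -6.84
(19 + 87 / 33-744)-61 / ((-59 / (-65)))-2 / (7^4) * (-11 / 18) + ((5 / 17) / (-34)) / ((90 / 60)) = -3200140927993 / 4053005649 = -789.57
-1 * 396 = -396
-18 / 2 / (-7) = 9 / 7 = 1.29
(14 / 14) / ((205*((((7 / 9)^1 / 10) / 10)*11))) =180 / 3157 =0.06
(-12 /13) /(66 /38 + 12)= -76 /1131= -0.07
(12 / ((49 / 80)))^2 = 921600 / 2401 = 383.84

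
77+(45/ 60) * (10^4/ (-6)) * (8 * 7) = -69923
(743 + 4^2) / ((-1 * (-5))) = 759 / 5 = 151.80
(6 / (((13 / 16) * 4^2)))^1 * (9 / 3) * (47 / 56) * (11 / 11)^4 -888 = -322809 / 364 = -886.84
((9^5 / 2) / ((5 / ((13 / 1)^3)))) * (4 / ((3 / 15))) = 259461306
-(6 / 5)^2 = -36 / 25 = -1.44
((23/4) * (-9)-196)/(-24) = 991/96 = 10.32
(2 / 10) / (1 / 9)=9 / 5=1.80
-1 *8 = -8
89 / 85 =1.05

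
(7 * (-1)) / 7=-1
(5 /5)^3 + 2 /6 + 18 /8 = 43 /12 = 3.58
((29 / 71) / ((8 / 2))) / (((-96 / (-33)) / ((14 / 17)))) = 2233 / 77248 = 0.03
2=2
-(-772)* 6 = 4632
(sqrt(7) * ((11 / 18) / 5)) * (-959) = -10549 * sqrt(7) / 90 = -310.11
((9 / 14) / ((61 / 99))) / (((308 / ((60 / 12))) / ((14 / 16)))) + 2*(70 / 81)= 3858725 / 2213568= 1.74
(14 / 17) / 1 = 14 / 17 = 0.82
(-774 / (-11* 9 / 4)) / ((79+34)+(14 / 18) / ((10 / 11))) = 0.27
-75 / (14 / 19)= -1425 / 14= -101.79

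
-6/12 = -1/2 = -0.50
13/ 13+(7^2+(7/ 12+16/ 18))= 1853/ 36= 51.47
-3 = -3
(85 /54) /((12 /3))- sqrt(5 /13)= 85 /216- sqrt(65) /13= -0.23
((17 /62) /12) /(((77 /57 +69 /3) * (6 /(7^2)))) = 15827 /2065344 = 0.01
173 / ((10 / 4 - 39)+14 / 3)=-1038 / 191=-5.43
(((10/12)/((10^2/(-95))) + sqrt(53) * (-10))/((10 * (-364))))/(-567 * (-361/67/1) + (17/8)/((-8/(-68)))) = 1273/17987178300 + 268 * sqrt(53)/299786305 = 0.00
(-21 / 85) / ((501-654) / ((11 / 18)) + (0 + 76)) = 33 / 23290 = 0.00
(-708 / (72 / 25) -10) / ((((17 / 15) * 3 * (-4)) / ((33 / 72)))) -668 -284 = -9237559 / 9792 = -943.38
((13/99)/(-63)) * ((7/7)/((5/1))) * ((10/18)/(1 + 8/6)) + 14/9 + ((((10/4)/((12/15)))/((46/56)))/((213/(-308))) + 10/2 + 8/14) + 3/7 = 439392053/213885441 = 2.05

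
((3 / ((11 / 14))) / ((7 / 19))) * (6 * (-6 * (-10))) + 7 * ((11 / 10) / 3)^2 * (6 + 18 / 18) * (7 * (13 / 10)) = 375294929 / 99000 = 3790.86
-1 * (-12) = 12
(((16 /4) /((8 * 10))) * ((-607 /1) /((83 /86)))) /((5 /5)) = -26101 /830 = -31.45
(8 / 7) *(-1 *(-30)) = 240 / 7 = 34.29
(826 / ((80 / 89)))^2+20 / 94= 63500637303 / 75200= 844423.37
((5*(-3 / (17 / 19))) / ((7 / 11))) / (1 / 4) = -12540 / 119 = -105.38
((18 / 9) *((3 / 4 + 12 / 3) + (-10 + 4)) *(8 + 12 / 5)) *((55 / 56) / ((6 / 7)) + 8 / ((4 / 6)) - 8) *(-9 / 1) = 9633 / 8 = 1204.12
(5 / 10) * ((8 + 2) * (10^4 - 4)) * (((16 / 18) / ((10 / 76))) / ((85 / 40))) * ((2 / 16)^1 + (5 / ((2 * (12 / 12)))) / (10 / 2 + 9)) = 144704 / 3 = 48234.67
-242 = -242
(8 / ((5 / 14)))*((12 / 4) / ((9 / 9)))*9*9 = 27216 / 5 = 5443.20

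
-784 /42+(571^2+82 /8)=3912391 /12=326032.58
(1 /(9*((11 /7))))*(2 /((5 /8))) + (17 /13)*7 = 60361 /6435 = 9.38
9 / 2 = 4.50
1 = 1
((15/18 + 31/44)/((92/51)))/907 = 0.00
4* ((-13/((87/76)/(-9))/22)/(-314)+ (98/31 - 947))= -3775.41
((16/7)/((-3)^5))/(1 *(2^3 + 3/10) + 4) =-160/209223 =-0.00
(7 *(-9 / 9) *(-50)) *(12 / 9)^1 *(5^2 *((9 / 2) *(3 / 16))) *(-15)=-590625 / 4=-147656.25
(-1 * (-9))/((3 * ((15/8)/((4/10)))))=0.64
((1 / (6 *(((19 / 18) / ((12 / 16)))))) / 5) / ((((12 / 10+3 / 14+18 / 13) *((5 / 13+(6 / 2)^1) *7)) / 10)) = 845 / 236588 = 0.00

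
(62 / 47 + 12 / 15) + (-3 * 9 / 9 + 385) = 90268 / 235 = 384.12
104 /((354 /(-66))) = -1144 /59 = -19.39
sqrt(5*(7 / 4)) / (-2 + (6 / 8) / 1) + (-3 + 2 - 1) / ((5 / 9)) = -18 / 5 - 2*sqrt(35) / 5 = -5.97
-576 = -576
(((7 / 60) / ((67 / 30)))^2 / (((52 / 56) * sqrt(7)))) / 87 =0.00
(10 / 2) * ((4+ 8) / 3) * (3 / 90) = 2 / 3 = 0.67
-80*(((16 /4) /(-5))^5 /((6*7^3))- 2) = 102908192 /643125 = 160.01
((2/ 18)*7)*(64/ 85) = 448/ 765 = 0.59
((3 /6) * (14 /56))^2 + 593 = 593.02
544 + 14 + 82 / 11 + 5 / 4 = 24935 / 44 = 566.70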